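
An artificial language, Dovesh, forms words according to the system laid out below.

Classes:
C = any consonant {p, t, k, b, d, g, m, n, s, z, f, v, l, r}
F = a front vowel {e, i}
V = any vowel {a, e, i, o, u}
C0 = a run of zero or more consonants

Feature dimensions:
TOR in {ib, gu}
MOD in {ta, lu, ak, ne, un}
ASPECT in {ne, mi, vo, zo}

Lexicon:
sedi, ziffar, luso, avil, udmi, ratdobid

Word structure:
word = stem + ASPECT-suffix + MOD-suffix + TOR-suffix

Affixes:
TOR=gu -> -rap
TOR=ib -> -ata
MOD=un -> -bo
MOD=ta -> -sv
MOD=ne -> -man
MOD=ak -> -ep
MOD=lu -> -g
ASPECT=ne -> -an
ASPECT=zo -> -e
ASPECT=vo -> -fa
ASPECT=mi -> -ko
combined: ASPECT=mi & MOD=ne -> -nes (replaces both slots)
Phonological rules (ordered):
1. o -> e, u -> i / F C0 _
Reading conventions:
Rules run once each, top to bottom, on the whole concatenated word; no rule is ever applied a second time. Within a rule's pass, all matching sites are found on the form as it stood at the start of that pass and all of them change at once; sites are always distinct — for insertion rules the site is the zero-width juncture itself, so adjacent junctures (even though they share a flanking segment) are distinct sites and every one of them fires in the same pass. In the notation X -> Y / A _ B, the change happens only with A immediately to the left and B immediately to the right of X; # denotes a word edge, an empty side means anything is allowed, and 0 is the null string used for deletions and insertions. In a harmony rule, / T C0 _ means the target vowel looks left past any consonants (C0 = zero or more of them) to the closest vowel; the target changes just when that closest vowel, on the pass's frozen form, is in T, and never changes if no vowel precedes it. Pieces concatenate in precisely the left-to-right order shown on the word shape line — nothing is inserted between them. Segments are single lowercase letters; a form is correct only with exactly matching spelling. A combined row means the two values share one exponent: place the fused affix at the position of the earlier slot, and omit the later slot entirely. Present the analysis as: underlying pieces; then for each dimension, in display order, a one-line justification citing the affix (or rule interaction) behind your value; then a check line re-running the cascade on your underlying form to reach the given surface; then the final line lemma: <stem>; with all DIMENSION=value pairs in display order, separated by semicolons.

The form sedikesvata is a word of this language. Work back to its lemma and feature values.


underlying: sedi-ko-sv-ata
TOR=ib - signalled by the affix -ata
MOD=ta - signalled by the affix -sv
ASPECT=mi - signalled by the affix -ko
check: sedikosvata -> sedikesvata
lemma: sedi; TOR=ib; MOD=ta; ASPECT=mi


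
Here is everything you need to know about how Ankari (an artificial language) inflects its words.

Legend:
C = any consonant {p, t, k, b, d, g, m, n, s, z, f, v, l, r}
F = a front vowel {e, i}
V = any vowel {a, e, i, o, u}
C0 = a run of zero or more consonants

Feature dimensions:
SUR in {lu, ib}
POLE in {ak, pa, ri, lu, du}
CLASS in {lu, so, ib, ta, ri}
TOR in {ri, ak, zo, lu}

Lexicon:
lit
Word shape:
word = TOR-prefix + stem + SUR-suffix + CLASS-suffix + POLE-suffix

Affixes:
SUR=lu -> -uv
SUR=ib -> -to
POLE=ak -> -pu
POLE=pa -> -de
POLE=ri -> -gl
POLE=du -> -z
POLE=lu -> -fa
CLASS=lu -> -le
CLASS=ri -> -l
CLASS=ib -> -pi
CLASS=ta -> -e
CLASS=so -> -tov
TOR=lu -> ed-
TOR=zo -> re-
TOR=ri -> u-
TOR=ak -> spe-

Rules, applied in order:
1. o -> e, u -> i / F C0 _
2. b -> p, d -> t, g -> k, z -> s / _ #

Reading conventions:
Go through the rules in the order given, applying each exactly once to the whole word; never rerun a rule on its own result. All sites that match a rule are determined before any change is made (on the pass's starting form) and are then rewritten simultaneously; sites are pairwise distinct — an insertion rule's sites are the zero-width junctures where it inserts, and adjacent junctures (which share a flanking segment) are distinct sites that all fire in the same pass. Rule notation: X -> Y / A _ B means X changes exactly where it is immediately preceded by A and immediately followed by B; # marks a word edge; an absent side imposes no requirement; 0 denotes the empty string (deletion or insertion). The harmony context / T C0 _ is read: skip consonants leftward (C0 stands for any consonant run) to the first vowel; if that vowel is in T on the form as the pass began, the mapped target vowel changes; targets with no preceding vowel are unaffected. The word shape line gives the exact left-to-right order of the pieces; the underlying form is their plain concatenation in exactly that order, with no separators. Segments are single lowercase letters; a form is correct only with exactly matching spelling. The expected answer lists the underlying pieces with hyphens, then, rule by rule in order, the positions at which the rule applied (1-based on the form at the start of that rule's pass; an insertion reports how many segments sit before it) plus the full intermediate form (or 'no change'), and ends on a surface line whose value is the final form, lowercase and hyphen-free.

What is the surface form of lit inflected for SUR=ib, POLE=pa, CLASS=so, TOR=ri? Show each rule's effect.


underlying: u-lit-to-tov-de
1. o -> e, u -> i / F C0 _: fires at position(s) 6: ulittetovde
2. b -> p, d -> t, g -> k, z -> s / _ #: no change
surface: ulittetovde


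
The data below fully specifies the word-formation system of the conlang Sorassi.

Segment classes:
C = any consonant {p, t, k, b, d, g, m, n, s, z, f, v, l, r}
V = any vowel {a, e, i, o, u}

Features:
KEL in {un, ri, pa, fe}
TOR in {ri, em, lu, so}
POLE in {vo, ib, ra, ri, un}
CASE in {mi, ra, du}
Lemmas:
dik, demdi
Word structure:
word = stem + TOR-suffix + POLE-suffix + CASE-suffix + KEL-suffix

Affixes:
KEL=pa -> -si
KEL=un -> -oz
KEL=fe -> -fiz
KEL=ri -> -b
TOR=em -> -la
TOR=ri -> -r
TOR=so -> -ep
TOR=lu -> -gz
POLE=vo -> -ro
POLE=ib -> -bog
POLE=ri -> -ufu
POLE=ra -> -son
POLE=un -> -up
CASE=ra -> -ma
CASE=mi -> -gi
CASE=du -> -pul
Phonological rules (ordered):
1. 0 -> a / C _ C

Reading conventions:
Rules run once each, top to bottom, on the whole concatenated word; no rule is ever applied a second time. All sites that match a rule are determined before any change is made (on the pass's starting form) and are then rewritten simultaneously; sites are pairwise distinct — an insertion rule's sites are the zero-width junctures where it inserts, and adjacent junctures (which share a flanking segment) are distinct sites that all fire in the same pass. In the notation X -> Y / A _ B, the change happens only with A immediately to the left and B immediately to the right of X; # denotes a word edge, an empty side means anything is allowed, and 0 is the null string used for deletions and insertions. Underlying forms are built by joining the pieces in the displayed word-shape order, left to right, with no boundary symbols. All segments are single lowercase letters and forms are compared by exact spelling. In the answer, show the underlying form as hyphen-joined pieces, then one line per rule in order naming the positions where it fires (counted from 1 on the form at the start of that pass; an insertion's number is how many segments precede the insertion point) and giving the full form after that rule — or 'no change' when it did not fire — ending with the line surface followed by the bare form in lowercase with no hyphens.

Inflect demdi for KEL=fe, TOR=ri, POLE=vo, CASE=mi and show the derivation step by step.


underlying: demdi-r-ro-gi-fiz
1. 0 -> a / C _ C: inserts after position(s) 3, 6: demadirarogifiz
surface: demadirarogifiz


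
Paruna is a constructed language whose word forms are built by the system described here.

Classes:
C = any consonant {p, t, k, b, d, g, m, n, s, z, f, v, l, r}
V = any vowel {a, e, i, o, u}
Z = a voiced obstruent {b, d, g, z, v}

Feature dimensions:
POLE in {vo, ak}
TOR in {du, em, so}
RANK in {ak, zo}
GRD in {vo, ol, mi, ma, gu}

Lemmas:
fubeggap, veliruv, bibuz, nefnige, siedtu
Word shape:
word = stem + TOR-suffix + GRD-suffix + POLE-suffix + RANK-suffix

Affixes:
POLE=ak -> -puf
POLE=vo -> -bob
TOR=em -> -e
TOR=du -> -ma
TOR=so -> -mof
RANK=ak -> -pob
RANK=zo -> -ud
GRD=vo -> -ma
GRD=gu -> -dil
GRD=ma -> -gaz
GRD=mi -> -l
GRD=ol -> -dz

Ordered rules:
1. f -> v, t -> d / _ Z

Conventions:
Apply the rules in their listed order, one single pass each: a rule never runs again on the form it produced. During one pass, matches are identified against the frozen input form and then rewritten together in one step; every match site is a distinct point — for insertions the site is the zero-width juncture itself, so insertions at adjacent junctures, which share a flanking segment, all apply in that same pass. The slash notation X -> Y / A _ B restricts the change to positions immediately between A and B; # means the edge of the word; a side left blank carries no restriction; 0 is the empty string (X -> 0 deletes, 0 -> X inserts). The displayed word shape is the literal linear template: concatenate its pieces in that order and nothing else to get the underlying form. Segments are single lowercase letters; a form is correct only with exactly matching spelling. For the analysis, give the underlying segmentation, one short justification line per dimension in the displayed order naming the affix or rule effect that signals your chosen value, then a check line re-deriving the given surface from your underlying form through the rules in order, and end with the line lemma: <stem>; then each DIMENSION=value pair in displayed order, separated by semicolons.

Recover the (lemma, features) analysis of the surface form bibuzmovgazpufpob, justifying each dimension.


underlying: bibuz-mof-gaz-puf-pob
POLE=ak - signalled by the affix -puf
TOR=so - signalled by the affix -mof
RANK=ak - signalled by the affix -pob
GRD=ma - signalled by the affix -gaz
check: bibuzmofgazpufpob -> bibuzmovgazpufpob
lemma: bibuz; POLE=ak; TOR=so; RANK=ak; GRD=ma


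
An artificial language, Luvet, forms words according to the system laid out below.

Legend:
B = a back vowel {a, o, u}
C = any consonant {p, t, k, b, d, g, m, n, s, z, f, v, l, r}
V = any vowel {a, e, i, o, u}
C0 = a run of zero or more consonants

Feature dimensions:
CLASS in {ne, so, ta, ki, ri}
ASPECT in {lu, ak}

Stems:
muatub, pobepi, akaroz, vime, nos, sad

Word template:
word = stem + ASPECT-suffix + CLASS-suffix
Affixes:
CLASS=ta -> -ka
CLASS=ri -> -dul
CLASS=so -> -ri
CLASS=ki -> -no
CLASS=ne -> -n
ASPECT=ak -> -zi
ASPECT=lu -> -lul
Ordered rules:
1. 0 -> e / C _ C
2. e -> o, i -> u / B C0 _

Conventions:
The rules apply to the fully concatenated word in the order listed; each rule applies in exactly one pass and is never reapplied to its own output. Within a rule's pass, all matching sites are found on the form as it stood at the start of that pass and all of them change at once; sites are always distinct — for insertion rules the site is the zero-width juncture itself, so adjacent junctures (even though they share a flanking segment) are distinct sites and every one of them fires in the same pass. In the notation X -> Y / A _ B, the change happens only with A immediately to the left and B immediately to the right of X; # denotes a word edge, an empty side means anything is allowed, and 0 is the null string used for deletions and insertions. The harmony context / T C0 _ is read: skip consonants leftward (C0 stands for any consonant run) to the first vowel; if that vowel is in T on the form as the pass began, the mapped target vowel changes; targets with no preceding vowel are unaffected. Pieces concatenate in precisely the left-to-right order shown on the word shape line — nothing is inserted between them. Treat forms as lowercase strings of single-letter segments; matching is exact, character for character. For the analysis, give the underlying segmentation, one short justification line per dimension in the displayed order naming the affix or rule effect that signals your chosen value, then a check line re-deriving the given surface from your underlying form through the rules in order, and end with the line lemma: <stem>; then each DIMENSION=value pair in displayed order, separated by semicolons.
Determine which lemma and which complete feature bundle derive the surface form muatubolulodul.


underlying: muatub-lul-dul
CLASS=ri - signalled by the affix -dul
ASPECT=lu - signalled by the affix -lul
check: muatubluldul -> muatubeluledul -> muatubolulodul
lemma: muatub; CLASS=ri; ASPECT=lu


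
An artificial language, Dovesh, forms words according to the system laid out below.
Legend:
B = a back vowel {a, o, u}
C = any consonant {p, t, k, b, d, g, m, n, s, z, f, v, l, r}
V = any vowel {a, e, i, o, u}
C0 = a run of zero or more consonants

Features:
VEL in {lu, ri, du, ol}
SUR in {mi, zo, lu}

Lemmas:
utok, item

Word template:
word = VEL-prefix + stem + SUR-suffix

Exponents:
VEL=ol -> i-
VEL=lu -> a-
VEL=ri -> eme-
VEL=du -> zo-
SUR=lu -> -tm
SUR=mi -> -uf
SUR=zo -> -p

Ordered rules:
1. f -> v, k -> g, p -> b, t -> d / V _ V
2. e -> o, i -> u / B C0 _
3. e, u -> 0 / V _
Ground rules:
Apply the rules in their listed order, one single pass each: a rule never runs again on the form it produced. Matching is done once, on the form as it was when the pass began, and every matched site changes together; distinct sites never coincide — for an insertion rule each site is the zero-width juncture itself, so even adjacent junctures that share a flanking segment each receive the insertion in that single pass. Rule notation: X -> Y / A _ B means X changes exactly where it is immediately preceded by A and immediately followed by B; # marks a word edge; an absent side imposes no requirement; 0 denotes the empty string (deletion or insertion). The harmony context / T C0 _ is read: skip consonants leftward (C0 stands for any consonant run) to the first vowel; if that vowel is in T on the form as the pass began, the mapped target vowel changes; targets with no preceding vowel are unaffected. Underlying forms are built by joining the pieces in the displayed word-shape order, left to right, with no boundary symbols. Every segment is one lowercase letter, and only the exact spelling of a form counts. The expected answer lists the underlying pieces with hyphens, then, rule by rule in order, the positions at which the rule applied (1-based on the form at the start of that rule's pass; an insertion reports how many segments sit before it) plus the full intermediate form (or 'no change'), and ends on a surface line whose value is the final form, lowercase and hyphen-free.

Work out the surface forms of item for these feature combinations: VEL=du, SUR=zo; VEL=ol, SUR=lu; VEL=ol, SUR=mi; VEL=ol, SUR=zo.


cell VEL=du, SUR=zo:
underlying: zo-item-p
1. f -> v, k -> g, p -> b, t -> d / V _ V: fires at position(s) 4: zoidemp
2. e -> o, i -> u / B C0 _: fires at position(s) 3: zoudemp
3. e, u -> 0 / V _: fires at position(s) 3: zodemp
surface: zodemp

cell VEL=ol, SUR=lu:
underlying: i-item-tm
1. f -> v, k -> g, p -> b, t -> d / V _ V: fires at position(s) 3: iidemtm
2. e -> o, i -> u / B C0 _: no change
3. e, u -> 0 / V _: no change
surface: iidemtm

cell VEL=ol, SUR=mi:
underlying: i-item-uf
1. f -> v, k -> g, p -> b, t -> d / V _ V: fires at position(s) 3: iidemuf
2. e -> o, i -> u / B C0 _: no change
3. e, u -> 0 / V _: no change
surface: iidemuf

cell VEL=ol, SUR=zo:
underlying: i-item-p
1. f -> v, k -> g, p -> b, t -> d / V _ V: fires at position(s) 3: iidemp
2. e -> o, i -> u / B C0 _: no change
3. e, u -> 0 / V _: no change
surface: iidemp


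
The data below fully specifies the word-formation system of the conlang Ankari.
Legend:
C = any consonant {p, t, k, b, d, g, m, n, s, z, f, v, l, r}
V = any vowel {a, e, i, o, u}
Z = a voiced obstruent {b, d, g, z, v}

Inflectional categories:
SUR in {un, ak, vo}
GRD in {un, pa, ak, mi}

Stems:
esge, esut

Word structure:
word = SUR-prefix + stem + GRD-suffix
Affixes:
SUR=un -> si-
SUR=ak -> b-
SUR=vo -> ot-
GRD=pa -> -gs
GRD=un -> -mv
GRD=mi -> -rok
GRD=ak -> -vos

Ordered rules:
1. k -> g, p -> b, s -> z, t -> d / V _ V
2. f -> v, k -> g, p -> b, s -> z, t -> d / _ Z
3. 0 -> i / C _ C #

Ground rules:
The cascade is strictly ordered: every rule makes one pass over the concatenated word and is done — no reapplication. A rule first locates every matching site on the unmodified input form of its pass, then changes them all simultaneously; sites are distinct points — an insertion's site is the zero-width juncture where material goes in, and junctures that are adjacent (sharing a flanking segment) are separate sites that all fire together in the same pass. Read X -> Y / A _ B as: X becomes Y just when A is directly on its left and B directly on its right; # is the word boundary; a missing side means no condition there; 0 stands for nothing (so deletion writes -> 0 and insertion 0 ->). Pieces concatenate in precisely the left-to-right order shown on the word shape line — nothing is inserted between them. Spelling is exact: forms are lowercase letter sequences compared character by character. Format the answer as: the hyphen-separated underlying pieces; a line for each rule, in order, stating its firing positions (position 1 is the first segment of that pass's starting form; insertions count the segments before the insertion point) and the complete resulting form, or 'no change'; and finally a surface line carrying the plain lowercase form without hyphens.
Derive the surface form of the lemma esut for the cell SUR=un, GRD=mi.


underlying: si-esut-rok
1. k -> g, p -> b, s -> z, t -> d / V _ V: fires at position(s) 4: siezutrok
2. f -> v, k -> g, p -> b, s -> z, t -> d / _ Z: no change
3. 0 -> i / C _ C #: no change
surface: siezutrok


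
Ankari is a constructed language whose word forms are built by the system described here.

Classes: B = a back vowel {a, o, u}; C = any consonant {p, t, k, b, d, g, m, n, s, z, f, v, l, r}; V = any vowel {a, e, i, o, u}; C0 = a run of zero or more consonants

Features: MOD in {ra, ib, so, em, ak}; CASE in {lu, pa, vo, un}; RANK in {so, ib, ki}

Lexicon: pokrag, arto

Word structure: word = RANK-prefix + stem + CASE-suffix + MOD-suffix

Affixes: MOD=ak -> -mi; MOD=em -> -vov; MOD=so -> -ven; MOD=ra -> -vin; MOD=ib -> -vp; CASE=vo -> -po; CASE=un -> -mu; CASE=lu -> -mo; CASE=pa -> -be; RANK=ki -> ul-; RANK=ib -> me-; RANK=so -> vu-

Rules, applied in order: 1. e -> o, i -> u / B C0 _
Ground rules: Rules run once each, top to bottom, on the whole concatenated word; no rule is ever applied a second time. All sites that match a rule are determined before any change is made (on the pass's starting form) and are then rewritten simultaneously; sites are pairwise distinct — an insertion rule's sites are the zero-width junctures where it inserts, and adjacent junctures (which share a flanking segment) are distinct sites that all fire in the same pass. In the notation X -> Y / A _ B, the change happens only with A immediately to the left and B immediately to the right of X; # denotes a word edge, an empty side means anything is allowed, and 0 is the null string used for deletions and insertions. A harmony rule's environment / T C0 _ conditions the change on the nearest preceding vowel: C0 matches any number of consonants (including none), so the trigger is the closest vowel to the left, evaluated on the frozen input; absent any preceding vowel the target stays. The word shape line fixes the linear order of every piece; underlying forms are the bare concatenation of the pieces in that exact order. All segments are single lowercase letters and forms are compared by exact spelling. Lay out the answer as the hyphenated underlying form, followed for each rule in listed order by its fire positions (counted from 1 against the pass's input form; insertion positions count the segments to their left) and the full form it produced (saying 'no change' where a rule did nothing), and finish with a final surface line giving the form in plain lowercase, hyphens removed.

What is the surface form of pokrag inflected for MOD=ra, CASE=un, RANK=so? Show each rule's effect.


underlying: vu-pokrag-mu-vin
1. e -> o, i -> u / B C0 _: fires at position(s) 12: vupokragmuvun
surface: vupokragmuvun


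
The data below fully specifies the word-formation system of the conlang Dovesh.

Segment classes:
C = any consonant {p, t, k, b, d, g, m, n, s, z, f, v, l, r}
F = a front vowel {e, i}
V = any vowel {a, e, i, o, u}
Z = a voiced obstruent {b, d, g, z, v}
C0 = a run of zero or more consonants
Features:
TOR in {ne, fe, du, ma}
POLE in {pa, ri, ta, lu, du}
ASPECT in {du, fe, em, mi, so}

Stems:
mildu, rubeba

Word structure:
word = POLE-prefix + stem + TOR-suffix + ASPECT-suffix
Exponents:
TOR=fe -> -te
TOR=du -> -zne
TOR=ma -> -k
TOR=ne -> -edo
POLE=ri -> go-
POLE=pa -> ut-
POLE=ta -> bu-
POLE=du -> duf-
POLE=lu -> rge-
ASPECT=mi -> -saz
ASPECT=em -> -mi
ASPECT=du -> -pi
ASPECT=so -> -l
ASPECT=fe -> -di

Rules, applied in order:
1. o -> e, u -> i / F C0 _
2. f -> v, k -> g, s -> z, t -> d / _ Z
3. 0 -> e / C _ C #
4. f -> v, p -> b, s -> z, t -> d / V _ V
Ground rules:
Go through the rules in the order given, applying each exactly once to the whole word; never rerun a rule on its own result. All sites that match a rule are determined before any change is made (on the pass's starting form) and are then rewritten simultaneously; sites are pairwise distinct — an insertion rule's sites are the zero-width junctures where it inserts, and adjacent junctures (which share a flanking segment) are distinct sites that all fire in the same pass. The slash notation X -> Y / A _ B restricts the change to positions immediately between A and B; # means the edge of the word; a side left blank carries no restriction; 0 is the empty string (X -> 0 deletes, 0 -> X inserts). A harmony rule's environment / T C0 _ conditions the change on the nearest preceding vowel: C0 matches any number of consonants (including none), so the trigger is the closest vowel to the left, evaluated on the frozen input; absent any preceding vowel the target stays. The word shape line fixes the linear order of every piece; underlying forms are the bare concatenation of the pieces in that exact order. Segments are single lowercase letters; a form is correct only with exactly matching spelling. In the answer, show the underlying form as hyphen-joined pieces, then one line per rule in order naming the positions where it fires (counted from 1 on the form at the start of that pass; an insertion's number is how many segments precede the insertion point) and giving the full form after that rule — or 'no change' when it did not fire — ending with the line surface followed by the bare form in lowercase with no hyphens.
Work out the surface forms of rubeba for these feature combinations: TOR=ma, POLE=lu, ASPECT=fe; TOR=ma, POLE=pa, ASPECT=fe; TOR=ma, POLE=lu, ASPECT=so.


cell TOR=ma, POLE=lu, ASPECT=fe:
underlying: rge-rubeba-k-di
1. o -> e, u -> i / F C0 _: fires at position(s) 5: rgeribebakdi
2. f -> v, k -> g, s -> z, t -> d / _ Z: fires at position(s) 10: rgeribebagdi
3. 0 -> e / C _ C #: no change
4. f -> v, p -> b, s -> z, t -> d / V _ V: no change
surface: rgeribebagdi

cell TOR=ma, POLE=pa, ASPECT=fe:
underlying: ut-rubeba-k-di
1. o -> e, u -> i / F C0 _: no change
2. f -> v, k -> g, s -> z, t -> d / _ Z: fires at position(s) 9: utrubebagdi
3. 0 -> e / C _ C #: no change
4. f -> v, p -> b, s -> z, t -> d / V _ V: no change
surface: utrubebagdi

cell TOR=ma, POLE=lu, ASPECT=so:
underlying: rge-rubeba-k-l
1. o -> e, u -> i / F C0 _: fires at position(s) 5: rgeribebakl
2. f -> v, k -> g, s -> z, t -> d / _ Z: no change
3. 0 -> e / C _ C #: inserts after position(s) 10: rgeribebakel
4. f -> v, p -> b, s -> z, t -> d / V _ V: no change
surface: rgeribebakel


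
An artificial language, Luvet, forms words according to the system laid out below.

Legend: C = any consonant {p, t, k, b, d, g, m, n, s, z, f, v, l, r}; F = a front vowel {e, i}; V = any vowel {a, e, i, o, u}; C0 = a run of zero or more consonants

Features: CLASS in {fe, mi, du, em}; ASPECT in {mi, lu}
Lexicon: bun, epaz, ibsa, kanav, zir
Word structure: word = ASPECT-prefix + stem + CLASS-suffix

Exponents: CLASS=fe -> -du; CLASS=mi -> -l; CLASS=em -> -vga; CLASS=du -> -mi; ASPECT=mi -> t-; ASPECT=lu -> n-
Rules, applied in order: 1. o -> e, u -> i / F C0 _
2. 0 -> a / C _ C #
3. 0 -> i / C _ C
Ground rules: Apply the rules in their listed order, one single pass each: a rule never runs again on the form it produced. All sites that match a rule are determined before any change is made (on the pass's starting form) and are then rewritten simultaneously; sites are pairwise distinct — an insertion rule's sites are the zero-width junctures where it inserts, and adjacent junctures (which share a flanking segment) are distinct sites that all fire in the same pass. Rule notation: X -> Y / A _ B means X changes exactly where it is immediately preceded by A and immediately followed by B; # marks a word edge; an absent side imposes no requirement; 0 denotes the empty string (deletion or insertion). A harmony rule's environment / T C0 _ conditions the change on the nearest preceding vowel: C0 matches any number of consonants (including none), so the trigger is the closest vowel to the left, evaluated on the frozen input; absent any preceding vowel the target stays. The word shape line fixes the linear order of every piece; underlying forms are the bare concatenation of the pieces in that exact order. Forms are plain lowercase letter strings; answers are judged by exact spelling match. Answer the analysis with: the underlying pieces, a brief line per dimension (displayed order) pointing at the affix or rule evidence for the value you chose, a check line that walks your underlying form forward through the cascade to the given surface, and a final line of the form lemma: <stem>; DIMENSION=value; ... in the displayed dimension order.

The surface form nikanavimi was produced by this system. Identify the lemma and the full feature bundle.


underlying: n-kanav-mi
CLASS=du - signalled by the affix -mi
ASPECT=lu - signalled by the affix n-
check: nkanavmi -> nkanavmi -> nkanavmi -> nikanavimi
lemma: kanav; CLASS=du; ASPECT=lu


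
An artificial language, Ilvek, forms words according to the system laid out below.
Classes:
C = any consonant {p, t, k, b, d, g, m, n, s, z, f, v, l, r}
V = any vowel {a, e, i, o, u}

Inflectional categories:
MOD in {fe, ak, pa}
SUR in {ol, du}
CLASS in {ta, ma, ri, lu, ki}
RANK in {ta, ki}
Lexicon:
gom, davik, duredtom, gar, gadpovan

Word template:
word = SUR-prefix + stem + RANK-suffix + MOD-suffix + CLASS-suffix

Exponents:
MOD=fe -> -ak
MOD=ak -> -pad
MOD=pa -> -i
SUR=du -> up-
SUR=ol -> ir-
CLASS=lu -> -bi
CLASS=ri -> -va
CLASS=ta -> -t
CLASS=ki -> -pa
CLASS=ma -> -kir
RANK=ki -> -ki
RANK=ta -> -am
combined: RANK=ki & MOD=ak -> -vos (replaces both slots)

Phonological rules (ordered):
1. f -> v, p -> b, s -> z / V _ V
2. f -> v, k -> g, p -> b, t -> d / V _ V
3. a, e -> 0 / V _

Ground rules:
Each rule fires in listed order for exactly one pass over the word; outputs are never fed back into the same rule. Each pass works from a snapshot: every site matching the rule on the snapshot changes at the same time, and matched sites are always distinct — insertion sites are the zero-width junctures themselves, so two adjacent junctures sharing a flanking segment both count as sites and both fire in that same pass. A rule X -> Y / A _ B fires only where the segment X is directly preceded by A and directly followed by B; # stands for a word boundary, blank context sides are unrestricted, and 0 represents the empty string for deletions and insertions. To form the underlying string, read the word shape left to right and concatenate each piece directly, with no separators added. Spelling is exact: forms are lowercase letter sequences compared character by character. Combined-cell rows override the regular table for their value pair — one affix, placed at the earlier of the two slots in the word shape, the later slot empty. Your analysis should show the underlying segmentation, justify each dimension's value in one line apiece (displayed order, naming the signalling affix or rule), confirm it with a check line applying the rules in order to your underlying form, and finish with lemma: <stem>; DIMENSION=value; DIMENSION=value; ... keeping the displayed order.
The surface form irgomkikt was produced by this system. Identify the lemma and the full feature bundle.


underlying: ir-gom-ki-ak-t
MOD=fe - signalled by the affix -ak
SUR=ol - signalled by the affix ir-
CLASS=ta - signalled by the affix -t
RANK=ki - signalled by the affix -ki
check: irgomkiakt -> irgomkiakt -> irgomkiakt -> irgomkikt
lemma: gom; MOD=fe; SUR=ol; CLASS=ta; RANK=ki


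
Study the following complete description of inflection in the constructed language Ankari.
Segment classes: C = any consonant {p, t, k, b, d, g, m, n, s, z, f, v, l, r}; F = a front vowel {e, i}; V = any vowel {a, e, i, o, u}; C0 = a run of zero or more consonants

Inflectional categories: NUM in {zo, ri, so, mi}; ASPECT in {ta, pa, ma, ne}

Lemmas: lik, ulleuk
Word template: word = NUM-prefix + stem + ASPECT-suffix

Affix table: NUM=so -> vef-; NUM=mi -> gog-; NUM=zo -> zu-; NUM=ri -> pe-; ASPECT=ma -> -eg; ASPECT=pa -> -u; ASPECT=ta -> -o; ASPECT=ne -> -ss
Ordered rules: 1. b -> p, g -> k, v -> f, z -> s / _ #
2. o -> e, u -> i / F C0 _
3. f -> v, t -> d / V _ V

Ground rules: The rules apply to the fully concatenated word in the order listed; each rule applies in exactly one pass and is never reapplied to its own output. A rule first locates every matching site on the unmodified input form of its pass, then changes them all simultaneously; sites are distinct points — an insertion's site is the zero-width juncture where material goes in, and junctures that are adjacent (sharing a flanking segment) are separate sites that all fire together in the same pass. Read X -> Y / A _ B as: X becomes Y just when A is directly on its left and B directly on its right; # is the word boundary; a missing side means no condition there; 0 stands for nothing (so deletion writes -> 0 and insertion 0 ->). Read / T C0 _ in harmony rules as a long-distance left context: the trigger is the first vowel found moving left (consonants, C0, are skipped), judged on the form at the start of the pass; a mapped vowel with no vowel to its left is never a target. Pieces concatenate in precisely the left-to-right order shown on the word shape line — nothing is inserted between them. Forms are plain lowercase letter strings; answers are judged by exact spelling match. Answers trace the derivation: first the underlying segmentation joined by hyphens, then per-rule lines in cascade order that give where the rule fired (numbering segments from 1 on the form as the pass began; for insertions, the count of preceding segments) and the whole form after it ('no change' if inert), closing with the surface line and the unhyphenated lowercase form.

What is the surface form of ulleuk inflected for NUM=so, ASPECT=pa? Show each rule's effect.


underlying: vef-ulleuk-u
1. b -> p, g -> k, v -> f, z -> s / _ #: no change
2. o -> e, u -> i / F C0 _: fires at position(s) 4, 8: vefilleiku
3. f -> v, t -> d / V _ V: fires at position(s) 3: vevilleiku
surface: vevilleiku


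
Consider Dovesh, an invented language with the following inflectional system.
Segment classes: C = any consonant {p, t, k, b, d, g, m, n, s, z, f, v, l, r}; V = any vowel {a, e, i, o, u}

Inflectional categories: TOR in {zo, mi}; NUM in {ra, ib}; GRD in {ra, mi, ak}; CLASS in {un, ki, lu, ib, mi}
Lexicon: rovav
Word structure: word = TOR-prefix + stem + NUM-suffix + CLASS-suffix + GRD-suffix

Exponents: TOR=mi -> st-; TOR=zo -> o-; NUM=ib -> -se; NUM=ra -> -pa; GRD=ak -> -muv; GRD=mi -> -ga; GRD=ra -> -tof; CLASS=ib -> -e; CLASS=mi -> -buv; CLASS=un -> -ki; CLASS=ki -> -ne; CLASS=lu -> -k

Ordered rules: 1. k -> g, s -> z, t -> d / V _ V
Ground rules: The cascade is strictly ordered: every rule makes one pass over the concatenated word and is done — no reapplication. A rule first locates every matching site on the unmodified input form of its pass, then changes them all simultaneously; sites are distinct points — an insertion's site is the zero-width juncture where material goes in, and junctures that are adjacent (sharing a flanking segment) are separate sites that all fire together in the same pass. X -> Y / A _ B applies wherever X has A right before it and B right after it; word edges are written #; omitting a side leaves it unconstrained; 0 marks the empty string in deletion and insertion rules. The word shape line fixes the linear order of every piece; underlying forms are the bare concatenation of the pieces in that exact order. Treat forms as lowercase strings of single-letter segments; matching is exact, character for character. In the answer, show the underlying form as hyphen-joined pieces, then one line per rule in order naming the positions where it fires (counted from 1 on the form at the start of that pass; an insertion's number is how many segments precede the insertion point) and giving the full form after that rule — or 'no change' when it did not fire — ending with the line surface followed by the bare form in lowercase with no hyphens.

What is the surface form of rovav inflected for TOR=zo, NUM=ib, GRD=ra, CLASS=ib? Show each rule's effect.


underlying: o-rovav-se-e-tof
1. k -> g, s -> z, t -> d / V _ V: fires at position(s) 10: orovavseedof
surface: orovavseedof


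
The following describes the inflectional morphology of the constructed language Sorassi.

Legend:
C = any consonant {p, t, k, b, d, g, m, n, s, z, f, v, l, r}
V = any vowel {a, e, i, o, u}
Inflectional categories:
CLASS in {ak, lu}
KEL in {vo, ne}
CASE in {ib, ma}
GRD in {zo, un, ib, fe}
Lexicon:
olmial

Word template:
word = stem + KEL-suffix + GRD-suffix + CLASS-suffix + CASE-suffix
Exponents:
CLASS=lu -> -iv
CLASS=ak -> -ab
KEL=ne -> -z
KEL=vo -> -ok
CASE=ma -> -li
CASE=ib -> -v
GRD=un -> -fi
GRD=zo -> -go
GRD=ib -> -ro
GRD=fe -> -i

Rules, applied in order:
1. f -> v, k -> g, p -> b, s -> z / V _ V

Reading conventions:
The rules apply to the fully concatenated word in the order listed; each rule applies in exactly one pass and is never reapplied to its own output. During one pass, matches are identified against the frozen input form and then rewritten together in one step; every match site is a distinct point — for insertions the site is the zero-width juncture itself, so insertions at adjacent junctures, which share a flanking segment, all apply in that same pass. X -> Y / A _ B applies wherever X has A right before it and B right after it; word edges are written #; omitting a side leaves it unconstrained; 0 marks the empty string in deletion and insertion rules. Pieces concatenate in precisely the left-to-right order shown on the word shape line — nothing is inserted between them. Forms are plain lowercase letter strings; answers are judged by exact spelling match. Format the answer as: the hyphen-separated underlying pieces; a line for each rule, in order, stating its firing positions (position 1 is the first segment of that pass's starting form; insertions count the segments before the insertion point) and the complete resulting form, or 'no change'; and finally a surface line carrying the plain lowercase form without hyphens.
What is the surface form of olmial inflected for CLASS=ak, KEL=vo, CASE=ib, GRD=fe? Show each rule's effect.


underlying: olmial-ok-i-ab-v
1. f -> v, k -> g, p -> b, s -> z / V _ V: fires at position(s) 8: olmialogiabv
surface: olmialogiabv


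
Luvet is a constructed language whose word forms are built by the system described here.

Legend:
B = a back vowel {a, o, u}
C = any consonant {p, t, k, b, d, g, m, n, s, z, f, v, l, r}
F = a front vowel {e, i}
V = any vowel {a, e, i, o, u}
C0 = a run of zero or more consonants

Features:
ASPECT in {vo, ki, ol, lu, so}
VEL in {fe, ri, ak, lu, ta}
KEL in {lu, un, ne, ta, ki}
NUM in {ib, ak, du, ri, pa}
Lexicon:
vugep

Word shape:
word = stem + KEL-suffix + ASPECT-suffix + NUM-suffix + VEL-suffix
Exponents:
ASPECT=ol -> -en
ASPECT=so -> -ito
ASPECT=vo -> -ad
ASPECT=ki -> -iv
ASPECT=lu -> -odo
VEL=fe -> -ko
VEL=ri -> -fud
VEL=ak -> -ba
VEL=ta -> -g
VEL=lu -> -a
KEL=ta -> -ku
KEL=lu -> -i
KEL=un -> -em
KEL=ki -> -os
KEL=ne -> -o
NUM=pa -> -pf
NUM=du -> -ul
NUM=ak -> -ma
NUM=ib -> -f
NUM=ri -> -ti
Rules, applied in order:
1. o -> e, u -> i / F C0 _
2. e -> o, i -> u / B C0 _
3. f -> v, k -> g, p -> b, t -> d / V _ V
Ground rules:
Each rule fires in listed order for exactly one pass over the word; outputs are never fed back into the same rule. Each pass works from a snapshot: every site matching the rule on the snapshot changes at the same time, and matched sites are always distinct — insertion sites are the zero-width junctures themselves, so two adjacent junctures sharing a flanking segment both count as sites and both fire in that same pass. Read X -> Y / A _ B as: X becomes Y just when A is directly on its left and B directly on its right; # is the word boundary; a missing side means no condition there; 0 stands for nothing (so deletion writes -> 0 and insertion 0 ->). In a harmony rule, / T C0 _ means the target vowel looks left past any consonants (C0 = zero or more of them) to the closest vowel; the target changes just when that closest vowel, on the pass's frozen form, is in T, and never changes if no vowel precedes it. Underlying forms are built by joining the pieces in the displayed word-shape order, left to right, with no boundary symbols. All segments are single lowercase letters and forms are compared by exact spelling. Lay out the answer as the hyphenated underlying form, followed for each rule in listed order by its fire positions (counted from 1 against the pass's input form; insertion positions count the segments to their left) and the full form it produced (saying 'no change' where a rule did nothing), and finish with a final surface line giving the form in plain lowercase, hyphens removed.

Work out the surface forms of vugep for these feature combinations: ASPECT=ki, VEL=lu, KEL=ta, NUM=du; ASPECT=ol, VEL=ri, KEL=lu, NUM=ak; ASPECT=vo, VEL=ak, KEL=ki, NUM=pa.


cell ASPECT=ki, VEL=lu, KEL=ta, NUM=du:
underlying: vugep-ku-iv-ul-a
1. o -> e, u -> i / F C0 _: fires at position(s) 7, 10: vugepkiivila
2. e -> o, i -> u / B C0 _: fires at position(s) 4: vugopkiivila
3. f -> v, k -> g, p -> b, t -> d / V _ V: no change
surface: vugopkiivila

cell ASPECT=ol, VEL=ri, KEL=lu, NUM=ak:
underlying: vugep-i-en-ma-fud
1. o -> e, u -> i / F C0 _: no change
2. e -> o, i -> u / B C0 _: fires at position(s) 4: vugopienmafud
3. f -> v, k -> g, p -> b, t -> d / V _ V: fires at position(s) 5, 11: vugobienmavud
surface: vugobienmavud

cell ASPECT=vo, VEL=ak, KEL=ki, NUM=pa:
underlying: vugep-os-ad-pf-ba
1. o -> e, u -> i / F C0 _: fires at position(s) 6: vugepesadpfba
2. e -> o, i -> u / B C0 _: fires at position(s) 4: vugopesadpfba
3. f -> v, k -> g, p -> b, t -> d / V _ V: fires at position(s) 5: vugobesadpfba
surface: vugobesadpfba


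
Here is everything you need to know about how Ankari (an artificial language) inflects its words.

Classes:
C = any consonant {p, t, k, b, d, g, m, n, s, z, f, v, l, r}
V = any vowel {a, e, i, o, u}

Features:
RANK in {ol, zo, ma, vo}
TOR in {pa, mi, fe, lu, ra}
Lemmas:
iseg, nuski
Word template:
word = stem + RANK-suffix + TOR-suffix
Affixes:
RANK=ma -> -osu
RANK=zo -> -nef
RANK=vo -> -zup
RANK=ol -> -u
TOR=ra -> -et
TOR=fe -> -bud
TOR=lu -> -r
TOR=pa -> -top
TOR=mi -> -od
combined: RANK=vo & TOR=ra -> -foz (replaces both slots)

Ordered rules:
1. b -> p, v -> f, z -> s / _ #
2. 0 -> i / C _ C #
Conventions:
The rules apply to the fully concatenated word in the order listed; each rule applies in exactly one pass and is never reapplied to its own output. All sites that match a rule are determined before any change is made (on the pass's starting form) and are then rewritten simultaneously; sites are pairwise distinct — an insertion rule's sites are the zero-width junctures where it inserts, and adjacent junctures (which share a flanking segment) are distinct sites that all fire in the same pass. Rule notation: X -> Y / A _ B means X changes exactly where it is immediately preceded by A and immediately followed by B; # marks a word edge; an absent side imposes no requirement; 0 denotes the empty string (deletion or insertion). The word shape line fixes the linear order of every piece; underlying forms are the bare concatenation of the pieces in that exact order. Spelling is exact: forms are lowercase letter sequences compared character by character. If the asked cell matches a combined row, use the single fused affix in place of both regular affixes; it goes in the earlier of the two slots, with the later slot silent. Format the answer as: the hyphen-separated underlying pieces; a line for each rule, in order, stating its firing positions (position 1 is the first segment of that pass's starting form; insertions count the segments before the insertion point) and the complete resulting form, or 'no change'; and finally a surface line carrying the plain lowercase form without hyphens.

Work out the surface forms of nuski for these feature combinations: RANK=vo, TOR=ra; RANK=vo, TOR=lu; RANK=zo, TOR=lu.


cell RANK=vo, TOR=ra:
underlying: nuski-foz
1. b -> p, v -> f, z -> s / _ #: fires at position(s) 8: nuskifos
2. 0 -> i / C _ C #: no change
surface: nuskifos

cell RANK=vo, TOR=lu:
underlying: nuski-zup-r
1. b -> p, v -> f, z -> s / _ #: no change
2. 0 -> i / C _ C #: inserts after position(s) 8: nuskizupir
surface: nuskizupir

cell RANK=zo, TOR=lu:
underlying: nuski-nef-r
1. b -> p, v -> f, z -> s / _ #: no change
2. 0 -> i / C _ C #: inserts after position(s) 8: nuskinefir
surface: nuskinefir
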